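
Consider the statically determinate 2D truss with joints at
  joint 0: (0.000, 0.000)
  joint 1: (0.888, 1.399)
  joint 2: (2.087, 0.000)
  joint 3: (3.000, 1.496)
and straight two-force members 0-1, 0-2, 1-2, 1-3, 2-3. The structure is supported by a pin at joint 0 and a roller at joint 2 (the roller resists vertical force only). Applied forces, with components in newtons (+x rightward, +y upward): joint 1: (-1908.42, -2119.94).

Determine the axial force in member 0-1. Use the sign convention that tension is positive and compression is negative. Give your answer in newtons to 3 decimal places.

N=4 nodes, M=5 members, R=3 reactions → 2N=8, M+R=8
member 0 (0-1): L=1.6570, (cx,cy)=(0.5359,0.8443)
member 1 (0-2): L=2.0870, (cx,cy)=(1.0000,0.0000)
member 2 (1-2): L=1.8425, (cx,cy)=(0.6507,-0.7593)
member 3 (1-3): L=2.1142, (cx,cy)=(0.9989,0.0459)
member 4 (2-3): L=1.7526, (cx,cy)=(0.5209,0.8536)
solve A·x = −loads:
  F[0-1] = -2957.7967 N (compression)
  F[0-2] = -323.3400 N (compression)
  F[1-2] = +496.8754 N (tension)
  F[1-3] = +0.0000 N (tension)
  F[2-3] = +0.0000 N (tension)
  Rx@0 = +1908.4200 N
  Ry@0 = +2497.2150 N
  Ry@2 = -377.2750 N

-2957.797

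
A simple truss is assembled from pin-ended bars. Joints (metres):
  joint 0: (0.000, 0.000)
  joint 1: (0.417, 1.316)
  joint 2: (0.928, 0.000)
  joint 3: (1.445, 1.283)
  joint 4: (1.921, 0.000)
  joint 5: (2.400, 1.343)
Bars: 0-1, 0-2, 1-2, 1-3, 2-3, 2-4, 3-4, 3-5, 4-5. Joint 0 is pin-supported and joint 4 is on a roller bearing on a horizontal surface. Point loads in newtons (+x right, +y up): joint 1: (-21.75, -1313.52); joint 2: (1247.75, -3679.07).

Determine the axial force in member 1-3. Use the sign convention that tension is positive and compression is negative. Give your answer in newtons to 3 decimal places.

-1565.284

N=6 nodes, M=9 members, R=3 reactions → 2N=12, M+R=12
member 0 (0-1): L=1.3805, (cx,cy)=(0.3021,0.9533)
member 1 (0-2): L=0.9280, (cx,cy)=(1.0000,0.0000)
member 2 (1-2): L=1.4117, (cx,cy)=(0.3620,-0.9322)
member 3 (1-3): L=1.0285, (cx,cy)=(0.9995,-0.0321)
member 4 (2-3): L=1.3832, (cx,cy)=(0.3738,0.9275)
member 5 (2-4): L=0.9930, (cx,cy)=(1.0000,0.0000)
member 6 (3-4): L=1.3685, (cx,cy)=(0.3478,-0.9376)
member 7 (3-5): L=0.9569, (cx,cy)=(0.9980,0.0627)
member 8 (4-5): L=1.4259, (cx,cy)=(0.3359,0.9419)
solve A·x = −loads:
  F[0-1] = -3089.3825 N (compression)
  F[0-2] = +2159.2013 N (tension)
  F[1-2] = +1804.1036 N (tension)
  F[1-3] = -1565.2843 N (compression)
  F[2-3] = +2153.3635 N (tension)
  F[2-4] = +759.6422 N (tension)
  F[3-4] = -2183.8972 N (compression)
  F[3-5] = -0.0000 N (tension)
  F[4-5] = +0.0000 N (tension)
  Rx@0 = -1226.0000 N
  Ry@0 = +2945.0669 N
  Ry@4 = +2047.5231 N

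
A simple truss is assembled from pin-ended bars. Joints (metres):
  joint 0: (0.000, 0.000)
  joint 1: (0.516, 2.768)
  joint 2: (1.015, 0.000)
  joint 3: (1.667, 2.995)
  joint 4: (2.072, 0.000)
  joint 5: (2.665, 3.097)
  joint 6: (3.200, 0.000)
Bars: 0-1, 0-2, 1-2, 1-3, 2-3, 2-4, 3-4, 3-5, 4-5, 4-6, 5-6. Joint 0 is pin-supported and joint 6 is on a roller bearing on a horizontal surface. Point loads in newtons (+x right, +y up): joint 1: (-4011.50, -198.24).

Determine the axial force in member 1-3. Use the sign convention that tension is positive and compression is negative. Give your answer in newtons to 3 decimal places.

2671.174

N=7 nodes, M=11 members, R=3 reactions → 2N=14, M+R=14
member 0 (0-1): L=2.8157, (cx,cy)=(0.1833,0.9831)
member 1 (0-2): L=1.0150, (cx,cy)=(1.0000,0.0000)
member 2 (1-2): L=2.8126, (cx,cy)=(0.1774,-0.9841)
member 3 (1-3): L=1.1732, (cx,cy)=(0.9811,0.1935)
member 4 (2-3): L=3.0651, (cx,cy)=(0.2127,0.9771)
member 5 (2-4): L=1.0570, (cx,cy)=(1.0000,0.0000)
member 6 (3-4): L=3.0223, (cx,cy)=(0.1340,-0.9910)
member 7 (3-5): L=1.0032, (cx,cy)=(0.9948,0.1017)
member 8 (4-5): L=3.1533, (cx,cy)=(0.1881,0.9822)
member 9 (4-6): L=1.1280, (cx,cy)=(1.0000,0.0000)
member 10 (5-6): L=3.1429, (cx,cy)=(0.1702,-0.9854)
solve A·x = −loads:
  F[0-1] = -3698.8629 N (compression)
  F[0-2] = -3333.6495 N (compression)
  F[1-2] = +4018.5841 N (tension)
  F[1-3] = +2671.1741 N (tension)
  F[2-3] = -4047.4622 N (compression)
  F[2-4] = -1759.7413 N (compression)
  F[3-4] = +3600.9945 N (tension)
  F[3-5] = +1283.8408 N (tension)
  F[4-5] = -3633.3427 N (compression)
  F[4-6] = -593.9038 N (compression)
  F[5-6] = +3488.9020 N (tension)
  Rx@0 = +4011.5000 N
  Ry@0 = +3636.2213 N
  Ry@6 = -3437.9813 N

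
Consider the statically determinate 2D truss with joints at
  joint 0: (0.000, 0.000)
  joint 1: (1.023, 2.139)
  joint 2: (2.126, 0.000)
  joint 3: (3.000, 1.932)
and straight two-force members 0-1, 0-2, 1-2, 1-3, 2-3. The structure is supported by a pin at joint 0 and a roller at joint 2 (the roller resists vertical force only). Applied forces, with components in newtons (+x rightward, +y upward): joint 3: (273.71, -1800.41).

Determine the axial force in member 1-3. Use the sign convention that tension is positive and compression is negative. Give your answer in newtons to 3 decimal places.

1044.649

N=4 nodes, M=5 members, R=3 reactions → 2N=8, M+R=8
member 0 (0-1): L=2.3710, (cx,cy)=(0.4315,0.9021)
member 1 (0-2): L=2.1260, (cx,cy)=(1.0000,0.0000)
member 2 (1-2): L=2.4066, (cx,cy)=(0.4583,-0.8888)
member 3 (1-3): L=1.9878, (cx,cy)=(0.9946,-0.1041)
member 4 (2-3): L=2.1205, (cx,cy)=(0.4122,0.9111)
solve A·x = −loads:
  F[0-1] = +1096.1599 N (tension)
  F[0-2] = -199.2342 N (compression)
  F[1-2] = -1235.0136 N (compression)
  F[1-3] = +1044.6488 N (tension)
  F[2-3] = -1856.6688 N (compression)
  Rx@0 = -273.7100 N
  Ry@0 = -988.8834 N
  Ry@2 = +2789.2934 N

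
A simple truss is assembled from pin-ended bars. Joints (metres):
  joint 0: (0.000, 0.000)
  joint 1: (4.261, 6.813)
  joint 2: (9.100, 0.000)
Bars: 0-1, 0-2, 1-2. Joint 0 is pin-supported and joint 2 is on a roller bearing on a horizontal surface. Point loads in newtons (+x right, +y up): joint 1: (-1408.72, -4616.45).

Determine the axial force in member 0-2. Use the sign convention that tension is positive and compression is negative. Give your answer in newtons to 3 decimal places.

N=3 nodes, M=3 members, R=3 reactions → 2N=6, M+R=6
member 0 (0-1): L=8.0357, (cx,cy)=(0.5303,0.8478)
member 1 (0-2): L=9.1000, (cx,cy)=(1.0000,0.0000)
member 2 (1-2): L=8.3566, (cx,cy)=(0.5791,-0.8153)
solve A·x = −loads:
  F[0-1] = -4139.3756 N (compression)
  F[0-2] = +786.2095 N (tension)
  F[1-2] = -1357.7277 N (compression)
  Rx@0 = +1408.7200 N
  Ry@0 = +3509.5177 N
  Ry@2 = +1106.9323 N

786.210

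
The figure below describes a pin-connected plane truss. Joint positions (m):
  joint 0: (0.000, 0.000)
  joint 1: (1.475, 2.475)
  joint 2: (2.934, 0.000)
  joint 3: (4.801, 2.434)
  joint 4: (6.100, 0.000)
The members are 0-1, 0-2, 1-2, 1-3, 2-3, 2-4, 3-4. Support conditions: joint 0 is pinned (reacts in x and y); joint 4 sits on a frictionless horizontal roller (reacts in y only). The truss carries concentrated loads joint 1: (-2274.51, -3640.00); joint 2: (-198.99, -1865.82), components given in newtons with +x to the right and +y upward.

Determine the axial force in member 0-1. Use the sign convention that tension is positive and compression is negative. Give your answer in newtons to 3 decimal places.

-5414.402

N=5 nodes, M=7 members, R=3 reactions → 2N=10, M+R=10
member 0 (0-1): L=2.8812, (cx,cy)=(0.5119,0.8590)
member 1 (0-2): L=2.9340, (cx,cy)=(1.0000,0.0000)
member 2 (1-2): L=2.8730, (cx,cy)=(0.5078,-0.8615)
member 3 (1-3): L=3.3263, (cx,cy)=(0.9999,-0.0123)
member 4 (2-3): L=3.0676, (cx,cy)=(0.6086,0.7935)
member 5 (2-4): L=3.1660, (cx,cy)=(1.0000,0.0000)
member 6 (3-4): L=2.7589, (cx,cy)=(0.4708,-0.8822)
solve A·x = −loads:
  F[0-1] = -5414.4022 N (compression)
  F[0-2] = +298.3568 N (tension)
  F[1-2] = +1189.4446 N (tension)
  F[1-3] = -1101.4615 N (compression)
  F[2-3] = +1060.1191 N (tension)
  F[2-4] = +456.1648 N (tension)
  F[3-4] = -968.8467 N (compression)
  Rx@0 = +2473.5000 N
  Ry@0 = +4651.0817 N
  Ry@4 = +854.7383 N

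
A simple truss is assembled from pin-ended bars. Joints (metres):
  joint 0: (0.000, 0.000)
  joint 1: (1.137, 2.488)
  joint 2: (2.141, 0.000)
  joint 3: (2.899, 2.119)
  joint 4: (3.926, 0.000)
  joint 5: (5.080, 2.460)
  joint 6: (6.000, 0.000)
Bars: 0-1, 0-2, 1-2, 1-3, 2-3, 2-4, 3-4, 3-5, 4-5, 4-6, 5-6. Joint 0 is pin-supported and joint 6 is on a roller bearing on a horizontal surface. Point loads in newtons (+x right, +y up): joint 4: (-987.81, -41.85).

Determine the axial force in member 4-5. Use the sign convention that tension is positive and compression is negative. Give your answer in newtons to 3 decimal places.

N=7 nodes, M=11 members, R=3 reactions → 2N=14, M+R=14
member 0 (0-1): L=2.7355, (cx,cy)=(0.4156,0.9095)
member 1 (0-2): L=2.1410, (cx,cy)=(1.0000,0.0000)
member 2 (1-2): L=2.6829, (cx,cy)=(0.3742,-0.9273)
member 3 (1-3): L=1.8002, (cx,cy)=(0.9788,-0.2050)
member 4 (2-3): L=2.2505, (cx,cy)=(0.3368,0.9416)
member 5 (2-4): L=1.7850, (cx,cy)=(1.0000,0.0000)
member 6 (3-4): L=2.3548, (cx,cy)=(0.4361,-0.8999)
member 7 (3-5): L=2.2075, (cx,cy)=(0.9880,0.1545)
member 8 (4-5): L=2.7172, (cx,cy)=(0.4247,0.9053)
member 9 (4-6): L=2.0740, (cx,cy)=(1.0000,0.0000)
member 10 (5-6): L=2.6264, (cx,cy)=(0.3503,-0.9366)
solve A·x = −loads:
  F[0-1] = -15.9052 N (compression)
  F[0-2] = -981.1991 N (compression)
  F[1-2] = +18.6704 N (tension)
  F[1-3] = -13.8927 N (compression)
  F[2-3] = -18.3882 N (compression)
  F[2-4] = -968.0189 N (compression)
  F[3-4] = +11.7469 N (tension)
  F[3-5] = -25.2171 N (compression)
  F[4-5] = +34.5499 N (tension)
  F[4-6] = +10.2411 N (tension)
  F[5-6] = -29.2362 N (compression)
  Rx@0 = +987.8100 N
  Ry@0 = +14.4661 N
  Ry@6 = +27.3839 N

34.550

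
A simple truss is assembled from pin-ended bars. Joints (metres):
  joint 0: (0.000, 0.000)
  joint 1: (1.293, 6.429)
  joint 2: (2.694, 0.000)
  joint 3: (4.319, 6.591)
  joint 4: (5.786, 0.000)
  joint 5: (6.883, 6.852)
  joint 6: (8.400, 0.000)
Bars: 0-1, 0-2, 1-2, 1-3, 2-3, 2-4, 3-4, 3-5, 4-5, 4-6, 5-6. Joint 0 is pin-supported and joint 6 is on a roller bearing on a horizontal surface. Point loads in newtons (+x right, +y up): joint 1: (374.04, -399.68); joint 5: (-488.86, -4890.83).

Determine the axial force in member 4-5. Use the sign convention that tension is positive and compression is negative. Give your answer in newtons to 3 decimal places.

N=7 nodes, M=11 members, R=3 reactions → 2N=14, M+R=14
member 0 (0-1): L=6.5577, (cx,cy)=(0.1972,0.9804)
member 1 (0-2): L=2.6940, (cx,cy)=(1.0000,0.0000)
member 2 (1-2): L=6.5799, (cx,cy)=(0.2129,-0.9771)
member 3 (1-3): L=3.0303, (cx,cy)=(0.9986,0.0535)
member 4 (2-3): L=6.7884, (cx,cy)=(0.2394,0.9709)
member 5 (2-4): L=3.0920, (cx,cy)=(1.0000,0.0000)
member 6 (3-4): L=6.7523, (cx,cy)=(0.2173,-0.9761)
member 7 (3-5): L=2.5772, (cx,cy)=(0.9949,0.1013)
member 8 (4-5): L=6.9393, (cx,cy)=(0.1581,0.9874)
member 9 (4-6): L=2.6140, (cx,cy)=(1.0000,0.0000)
member 10 (5-6): L=7.0179, (cx,cy)=(0.2162,-0.9764)
solve A·x = −loads:
  F[0-1] = -1360.6248 N (compression)
  F[0-2] = +153.4568 N (tension)
  F[1-2] = +910.3451 N (tension)
  F[1-3] = -837.3464 N (compression)
  F[2-3] = -916.1052 N (compression)
  F[2-4] = +566.5864 N (tension)
  F[3-4] = +828.2625 N (tension)
  F[3-5] = -1241.7787 N (compression)
  F[4-5] = -818.7743 N (compression)
  F[4-6] = +875.9713 N (tension)
  F[5-6] = -4052.4036 N (compression)
  Rx@0 = +114.8200 N
  Ry@0 = +1333.9143 N
  Ry@6 = +3956.5957 N

-818.774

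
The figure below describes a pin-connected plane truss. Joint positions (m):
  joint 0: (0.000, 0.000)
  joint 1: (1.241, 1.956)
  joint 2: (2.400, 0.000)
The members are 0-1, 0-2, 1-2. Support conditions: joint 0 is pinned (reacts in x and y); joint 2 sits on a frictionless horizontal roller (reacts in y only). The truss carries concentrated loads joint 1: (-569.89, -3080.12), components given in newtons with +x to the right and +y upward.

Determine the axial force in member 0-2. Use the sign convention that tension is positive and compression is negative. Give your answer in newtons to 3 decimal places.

N=3 nodes, M=3 members, R=3 reactions → 2N=6, M+R=6
member 0 (0-1): L=2.3165, (cx,cy)=(0.5357,0.8444)
member 1 (0-2): L=2.4000, (cx,cy)=(1.0000,0.0000)
member 2 (1-2): L=2.2736, (cx,cy)=(0.5098,-0.8603)
solve A·x = −loads:
  F[0-1] = -2311.6128 N (compression)
  F[0-2] = +668.5098 N (tension)
  F[1-2] = -1311.4046 N (compression)
  Rx@0 = +569.8900 N
  Ry@0 = +1951.9016 N
  Ry@2 = +1128.2184 N

668.510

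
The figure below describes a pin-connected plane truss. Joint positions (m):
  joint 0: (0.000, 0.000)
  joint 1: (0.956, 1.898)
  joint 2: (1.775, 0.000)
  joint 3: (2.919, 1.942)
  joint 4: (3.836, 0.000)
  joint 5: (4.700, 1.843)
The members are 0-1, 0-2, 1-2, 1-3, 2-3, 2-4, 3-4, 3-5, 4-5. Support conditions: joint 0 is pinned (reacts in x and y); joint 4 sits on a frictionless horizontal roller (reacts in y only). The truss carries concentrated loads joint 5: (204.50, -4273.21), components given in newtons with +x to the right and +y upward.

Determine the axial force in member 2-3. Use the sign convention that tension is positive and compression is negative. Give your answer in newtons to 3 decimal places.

N=6 nodes, M=9 members, R=3 reactions → 2N=12, M+R=12
member 0 (0-1): L=2.1252, (cx,cy)=(0.4498,0.8931)
member 1 (0-2): L=1.7750, (cx,cy)=(1.0000,0.0000)
member 2 (1-2): L=2.0672, (cx,cy)=(0.3962,-0.9182)
member 3 (1-3): L=1.9635, (cx,cy)=(0.9997,0.0224)
member 4 (2-3): L=2.2539, (cx,cy)=(0.5076,0.8616)
member 5 (2-4): L=2.0610, (cx,cy)=(1.0000,0.0000)
member 6 (3-4): L=2.1476, (cx,cy)=(0.4270,-0.9043)
member 7 (3-5): L=1.7837, (cx,cy)=(0.9985,-0.0555)
member 8 (4-5): L=2.0355, (cx,cy)=(0.4245,0.9054)
solve A·x = −loads:
  F[0-1] = +1187.6830 N (tension)
  F[0-2] = -329.7753 N (compression)
  F[1-2] = -1131.2814 N (compression)
  F[1-3] = +982.7302 N (tension)
  F[2-3] = +1205.5325 N (tension)
  F[2-4] = -1389.8670 N (compression)
  F[3-4] = -1305.3049 N (compression)
  F[3-5] = +2155.0345 N (tension)
  F[4-5] = -4587.3803 N (compression)
  Rx@0 = -204.5000 N
  Ry@0 = -1060.7265 N
  Ry@4 = +5333.9365 N

1205.532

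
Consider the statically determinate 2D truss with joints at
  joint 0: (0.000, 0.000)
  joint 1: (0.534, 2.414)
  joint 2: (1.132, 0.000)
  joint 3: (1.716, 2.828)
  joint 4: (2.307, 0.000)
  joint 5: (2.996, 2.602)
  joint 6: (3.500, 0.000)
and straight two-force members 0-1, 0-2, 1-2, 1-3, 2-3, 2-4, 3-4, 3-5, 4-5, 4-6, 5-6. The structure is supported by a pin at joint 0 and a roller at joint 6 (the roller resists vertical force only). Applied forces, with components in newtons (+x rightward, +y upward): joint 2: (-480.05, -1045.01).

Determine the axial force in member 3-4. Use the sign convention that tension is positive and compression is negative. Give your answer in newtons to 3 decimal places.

N=7 nodes, M=11 members, R=3 reactions → 2N=14, M+R=14
member 0 (0-1): L=2.4724, (cx,cy)=(0.2160,0.9764)
member 1 (0-2): L=1.1320, (cx,cy)=(1.0000,0.0000)
member 2 (1-2): L=2.4870, (cx,cy)=(0.2405,-0.9707)
member 3 (1-3): L=1.2524, (cx,cy)=(0.9438,0.3306)
member 4 (2-3): L=2.8877, (cx,cy)=(0.2022,0.9793)
member 5 (2-4): L=1.1750, (cx,cy)=(1.0000,0.0000)
member 6 (3-4): L=2.8891, (cx,cy)=(0.2046,-0.9789)
member 7 (3-5): L=1.2998, (cx,cy)=(0.9848,-0.1739)
member 8 (4-5): L=2.6917, (cx,cy)=(0.2560,0.9667)
member 9 (4-6): L=1.1930, (cx,cy)=(1.0000,0.0000)
member 10 (5-6): L=2.6504, (cx,cy)=(0.1902,-0.9818)
solve A·x = −loads:
  F[0-1] = -724.1160 N (compression)
  F[0-2] = -323.6495 N (compression)
  F[1-2] = +618.3109 N (tension)
  F[1-3] = -323.2474 N (compression)
  F[2-3] = +454.2260 N (tension)
  F[2-4] = +213.2133 N (tension)
  F[3-4] = -318.5842 N (compression)
  F[3-5] = -150.3328 N (compression)
  F[4-5] = +322.5950 N (tension)
  F[4-6] = +65.4669 N (tension)
  F[5-6] = -344.2681 N (compression)
  Rx@0 = +480.0500 N
  Ry@0 = +707.0239 N
  Ry@6 = +337.9861 N

-318.584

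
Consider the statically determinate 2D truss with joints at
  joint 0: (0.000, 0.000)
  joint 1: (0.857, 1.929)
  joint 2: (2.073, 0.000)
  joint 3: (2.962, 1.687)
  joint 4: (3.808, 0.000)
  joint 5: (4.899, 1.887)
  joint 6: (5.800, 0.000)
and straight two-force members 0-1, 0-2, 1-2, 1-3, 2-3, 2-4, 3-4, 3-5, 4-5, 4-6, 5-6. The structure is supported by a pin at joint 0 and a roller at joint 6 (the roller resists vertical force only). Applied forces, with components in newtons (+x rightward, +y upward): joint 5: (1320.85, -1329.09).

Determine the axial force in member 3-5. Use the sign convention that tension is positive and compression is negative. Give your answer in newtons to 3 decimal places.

481.703

N=7 nodes, M=11 members, R=3 reactions → 2N=14, M+R=14
member 0 (0-1): L=2.1108, (cx,cy)=(0.4060,0.9139)
member 1 (0-2): L=2.0730, (cx,cy)=(1.0000,0.0000)
member 2 (1-2): L=2.2803, (cx,cy)=(0.5333,-0.8459)
member 3 (1-3): L=2.1189, (cx,cy)=(0.9935,-0.1142)
member 4 (2-3): L=1.9069, (cx,cy)=(0.4662,0.8847)
member 5 (2-4): L=1.7350, (cx,cy)=(1.0000,0.0000)
member 6 (3-4): L=1.8872, (cx,cy)=(0.4483,-0.8939)
member 7 (3-5): L=1.9473, (cx,cy)=(0.9947,0.1027)
member 8 (4-5): L=2.1797, (cx,cy)=(0.5005,0.8657)
member 9 (4-6): L=1.9920, (cx,cy)=(1.0000,0.0000)
member 10 (5-6): L=2.0911, (cx,cy)=(0.4309,-0.9024)
solve A·x = −loads:
  F[0-1] = +244.3065 N (tension)
  F[0-2] = +1221.6599 N (tension)
  F[1-2] = -299.0768 N (compression)
  F[1-3] = +260.3817 N (tension)
  F[2-3] = +285.9830 N (tension)
  F[2-4] = +928.8468 N (tension)
  F[3-4] = -194.4189 N (compression)
  F[3-5] = +481.7033 N (tension)
  F[4-5] = +200.7469 N (tension)
  F[4-6] = +741.2143 N (tension)
  F[5-6] = -1720.2334 N (compression)
  Rx@0 = -1320.8500 N
  Ry@0 = -223.2645 N
  Ry@6 = +1552.3545 N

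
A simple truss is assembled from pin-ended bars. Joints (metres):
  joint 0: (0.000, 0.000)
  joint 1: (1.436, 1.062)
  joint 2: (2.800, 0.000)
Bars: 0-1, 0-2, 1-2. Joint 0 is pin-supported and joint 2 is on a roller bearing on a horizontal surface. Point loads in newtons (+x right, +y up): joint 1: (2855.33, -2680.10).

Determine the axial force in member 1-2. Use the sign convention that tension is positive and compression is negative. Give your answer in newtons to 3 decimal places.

-4000.212

N=3 nodes, M=3 members, R=3 reactions → 2N=6, M+R=6
member 0 (0-1): L=1.7860, (cx,cy)=(0.8040,0.5946)
member 1 (0-2): L=2.8000, (cx,cy)=(1.0000,0.0000)
member 2 (1-2): L=1.7287, (cx,cy)=(0.7890,-0.6143)
solve A·x = −loads:
  F[0-1] = -374.3717 N (compression)
  F[0-2] = +3156.3298 N (tension)
  F[1-2] = -4000.2120 N (compression)
  Rx@0 = -2855.3300 N
  Ry@0 = +222.6057 N
  Ry@2 = +2457.4943 N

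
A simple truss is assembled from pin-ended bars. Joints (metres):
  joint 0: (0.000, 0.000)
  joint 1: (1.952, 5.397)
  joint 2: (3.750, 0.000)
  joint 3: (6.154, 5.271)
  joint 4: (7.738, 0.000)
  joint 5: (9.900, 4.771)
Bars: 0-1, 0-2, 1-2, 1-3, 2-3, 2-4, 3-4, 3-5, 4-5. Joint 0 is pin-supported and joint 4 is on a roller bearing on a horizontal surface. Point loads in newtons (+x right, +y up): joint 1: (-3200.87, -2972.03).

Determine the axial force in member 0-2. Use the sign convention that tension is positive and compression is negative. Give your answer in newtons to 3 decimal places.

N=6 nodes, M=9 members, R=3 reactions → 2N=12, M+R=12
member 0 (0-1): L=5.7392, (cx,cy)=(0.3401,0.9404)
member 1 (0-2): L=3.7500, (cx,cy)=(1.0000,0.0000)
member 2 (1-2): L=5.6886, (cx,cy)=(0.3161,-0.9487)
member 3 (1-3): L=4.2039, (cx,cy)=(0.9996,-0.0300)
member 4 (2-3): L=5.7933, (cx,cy)=(0.4150,0.9098)
member 5 (2-4): L=3.9880, (cx,cy)=(1.0000,0.0000)
member 6 (3-4): L=5.5039, (cx,cy)=(0.2878,-0.9577)
member 7 (3-5): L=3.7792, (cx,cy)=(0.9912,-0.1323)
member 8 (4-5): L=5.2380, (cx,cy)=(0.4128,0.9108)
solve A·x = −loads:
  F[0-1] = -4737.2256 N (compression)
  F[0-2] = -1589.6463 N (compression)
  F[1-2] = +1527.9135 N (tension)
  F[1-3] = +1107.2168 N (tension)
  F[2-3] = -1593.2331 N (compression)
  F[2-4] = -445.5913 N (compression)
  F[3-4] = +1548.2783 N (tension)
  F[3-5] = -0.0000 N (compression)
  F[4-5] = +0.0000 N (tension)
  Rx@0 = +3200.8700 N
  Ry@0 = +4454.8024 N
  Ry@4 = -1482.7724 N

-1589.646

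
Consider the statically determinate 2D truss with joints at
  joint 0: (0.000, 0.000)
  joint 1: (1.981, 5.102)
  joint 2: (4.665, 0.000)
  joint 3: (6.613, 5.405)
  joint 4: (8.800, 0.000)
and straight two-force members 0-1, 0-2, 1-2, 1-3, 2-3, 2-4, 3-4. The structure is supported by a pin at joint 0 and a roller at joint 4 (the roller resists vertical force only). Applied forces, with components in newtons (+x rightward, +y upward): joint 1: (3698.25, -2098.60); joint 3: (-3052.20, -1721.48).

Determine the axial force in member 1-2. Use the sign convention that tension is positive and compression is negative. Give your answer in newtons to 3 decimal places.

-656.837

N=5 nodes, M=7 members, R=3 reactions → 2N=10, M+R=10
member 0 (0-1): L=5.4731, (cx,cy)=(0.3620,0.9322)
member 1 (0-2): L=4.6650, (cx,cy)=(1.0000,0.0000)
member 2 (1-2): L=5.7649, (cx,cy)=(0.4656,-0.8850)
member 3 (1-3): L=4.6419, (cx,cy)=(0.9979,0.0653)
member 4 (2-3): L=5.7453, (cx,cy)=(0.3391,0.9408)
member 5 (2-4): L=4.1350, (cx,cy)=(1.0000,0.0000)
member 6 (3-4): L=5.8307, (cx,cy)=(0.3751,-0.9270)
solve A·x = −loads:
  F[0-1] = -1914.3324 N (compression)
  F[0-2] = +1338.9473 N (tension)
  F[1-2] = -656.8372 N (compression)
  F[1-3] = -4094.0718 N (compression)
  F[2-3] = +617.9081 N (tension)
  F[2-4] = +823.6335 N (tension)
  F[3-4] = -2195.8642 N (compression)
  Rx@0 = -646.0500 N
  Ry@0 = +1784.5341 N
  Ry@4 = +2035.5459 N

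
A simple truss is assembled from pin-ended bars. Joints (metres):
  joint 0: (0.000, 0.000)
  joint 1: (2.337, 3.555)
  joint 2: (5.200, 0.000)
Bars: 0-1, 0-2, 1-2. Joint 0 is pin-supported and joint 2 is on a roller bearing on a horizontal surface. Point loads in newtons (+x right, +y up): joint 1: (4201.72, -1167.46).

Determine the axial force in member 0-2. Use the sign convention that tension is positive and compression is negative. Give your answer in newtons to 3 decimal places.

2735.921

N=3 nodes, M=3 members, R=3 reactions → 2N=6, M+R=6
member 0 (0-1): L=4.2544, (cx,cy)=(0.5493,0.8356)
member 1 (0-2): L=5.2000, (cx,cy)=(1.0000,0.0000)
member 2 (1-2): L=4.5645, (cx,cy)=(0.6272,-0.7788)
solve A·x = −loads:
  F[0-1] = +2668.3949 N (tension)
  F[0-2] = +2735.9211 N (tension)
  F[1-2] = -4361.9112 N (compression)
  Rx@0 = -4201.7200 N
  Ry@0 = -2229.7455 N
  Ry@2 = +3397.2055 N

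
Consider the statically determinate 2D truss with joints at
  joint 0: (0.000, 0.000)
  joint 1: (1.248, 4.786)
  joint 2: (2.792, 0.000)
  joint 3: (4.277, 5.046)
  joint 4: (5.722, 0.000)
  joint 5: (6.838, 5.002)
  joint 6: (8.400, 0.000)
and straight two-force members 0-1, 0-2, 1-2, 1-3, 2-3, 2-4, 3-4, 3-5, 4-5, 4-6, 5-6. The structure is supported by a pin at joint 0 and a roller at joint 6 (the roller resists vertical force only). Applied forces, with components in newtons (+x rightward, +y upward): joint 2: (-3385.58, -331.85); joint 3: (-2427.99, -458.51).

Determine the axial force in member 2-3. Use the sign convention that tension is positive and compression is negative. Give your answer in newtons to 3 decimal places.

N=7 nodes, M=11 members, R=3 reactions → 2N=14, M+R=14
member 0 (0-1): L=4.9460, (cx,cy)=(0.2523,0.9676)
member 1 (0-2): L=2.7920, (cx,cy)=(1.0000,0.0000)
member 2 (1-2): L=5.0289, (cx,cy)=(0.3070,-0.9517)
member 3 (1-3): L=3.0401, (cx,cy)=(0.9963,0.0855)
member 4 (2-3): L=5.2600, (cx,cy)=(0.2823,0.9593)
member 5 (2-4): L=2.9300, (cx,cy)=(1.0000,0.0000)
member 6 (3-4): L=5.2488, (cx,cy)=(0.2753,-0.9614)
member 7 (3-5): L=2.5614, (cx,cy)=(0.9999,-0.0172)
member 8 (4-5): L=5.1250, (cx,cy)=(0.2178,0.9760)
member 9 (4-6): L=2.6780, (cx,cy)=(1.0000,0.0000)
member 10 (5-6): L=5.2402, (cx,cy)=(0.2981,-0.9545)
solve A·x = −loads:
  F[0-1] = -1968.8352 N (compression)
  F[0-2] = -5316.7873 N (compression)
  F[1-2] = +1904.2762 N (tension)
  F[1-3] = -1085.4217 N (compression)
  F[2-3] = -1543.2302 N (compression)
  F[2-4] = -910.8592 N (compression)
  F[3-4] = +1148.9521 N (tension)
  F[3-5] = +594.6406 N (tension)
  F[4-5] = -1131.7124 N (compression)
  F[4-6] = -348.1148 N (compression)
  F[5-6] = +1167.8593 N (tension)
  Rx@0 = +5813.5700 N
  Ry@0 = +1905.1297 N
  Ry@6 = -1114.7697 N

-1543.230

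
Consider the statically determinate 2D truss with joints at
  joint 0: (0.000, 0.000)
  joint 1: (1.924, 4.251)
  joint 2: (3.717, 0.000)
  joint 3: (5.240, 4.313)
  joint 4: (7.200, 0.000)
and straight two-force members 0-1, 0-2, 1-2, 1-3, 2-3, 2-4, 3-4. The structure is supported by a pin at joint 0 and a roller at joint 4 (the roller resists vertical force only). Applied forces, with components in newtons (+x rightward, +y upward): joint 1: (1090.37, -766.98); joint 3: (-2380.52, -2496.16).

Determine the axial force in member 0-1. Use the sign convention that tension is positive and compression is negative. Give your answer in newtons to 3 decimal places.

N=5 nodes, M=7 members, R=3 reactions → 2N=10, M+R=10
member 0 (0-1): L=4.6661, (cx,cy)=(0.4123,0.9110)
member 1 (0-2): L=3.7170, (cx,cy)=(1.0000,0.0000)
member 2 (1-2): L=4.6137, (cx,cy)=(0.3886,-0.9214)
member 3 (1-3): L=3.3166, (cx,cy)=(0.9998,0.0187)
member 4 (2-3): L=4.5740, (cx,cy)=(0.3330,0.9429)
member 5 (2-4): L=3.4830, (cx,cy)=(1.0000,0.0000)
member 6 (3-4): L=4.7375, (cx,cy)=(0.4137,-0.9104)
solve A·x = −loads:
  F[0-1] = -2221.3912 N (compression)
  F[0-2] = -374.1970 N (compression)
  F[1-2] = +1312.9320 N (tension)
  F[1-3] = -2517.0058 N (compression)
  F[2-3] = -1282.9354 N (compression)
  F[2-4] = +563.2234 N (tension)
  F[3-4] = -1361.3525 N (compression)
  Rx@0 = +1290.1500 N
  Ry@0 = +2023.7611 N
  Ry@4 = +1239.3789 N

-2221.391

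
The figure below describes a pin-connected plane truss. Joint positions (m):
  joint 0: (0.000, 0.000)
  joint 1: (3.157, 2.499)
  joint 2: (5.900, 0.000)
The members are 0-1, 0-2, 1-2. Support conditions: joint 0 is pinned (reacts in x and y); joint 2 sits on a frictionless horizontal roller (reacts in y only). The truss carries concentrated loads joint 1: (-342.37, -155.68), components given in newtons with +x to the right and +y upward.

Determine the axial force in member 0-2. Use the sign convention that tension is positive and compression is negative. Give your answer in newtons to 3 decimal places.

-67.738

N=3 nodes, M=3 members, R=3 reactions → 2N=6, M+R=6
member 0 (0-1): L=4.0264, (cx,cy)=(0.7841,0.6207)
member 1 (0-2): L=5.9000, (cx,cy)=(1.0000,0.0000)
member 2 (1-2): L=3.7107, (cx,cy)=(0.7392,-0.6735)
solve A·x = −loads:
  F[0-1] = -350.2603 N (compression)
  F[0-2] = -67.7375 N (compression)
  F[1-2] = +91.6337 N (tension)
  Rx@0 = +342.3700 N
  Ry@0 = +217.3920 N
  Ry@2 = -61.7120 N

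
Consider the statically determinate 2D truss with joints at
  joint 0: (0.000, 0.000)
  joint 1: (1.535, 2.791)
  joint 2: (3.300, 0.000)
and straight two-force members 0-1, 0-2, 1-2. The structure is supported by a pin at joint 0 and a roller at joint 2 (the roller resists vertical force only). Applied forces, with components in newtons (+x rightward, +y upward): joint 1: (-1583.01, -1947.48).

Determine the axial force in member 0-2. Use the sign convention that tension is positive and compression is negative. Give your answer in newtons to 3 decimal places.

N=3 nodes, M=3 members, R=3 reactions → 2N=6, M+R=6
member 0 (0-1): L=3.1853, (cx,cy)=(0.4819,0.8762)
member 1 (0-2): L=3.3000, (cx,cy)=(1.0000,0.0000)
member 2 (1-2): L=3.3023, (cx,cy)=(0.5345,-0.8452)
solve A·x = −loads:
  F[0-1] = -2716.7179 N (compression)
  F[0-2] = -273.8055 N (compression)
  F[1-2] = +512.2811 N (tension)
  Rx@0 = +1583.0100 N
  Ry@0 = +2380.4494 N
  Ry@2 = -432.9694 N

-273.805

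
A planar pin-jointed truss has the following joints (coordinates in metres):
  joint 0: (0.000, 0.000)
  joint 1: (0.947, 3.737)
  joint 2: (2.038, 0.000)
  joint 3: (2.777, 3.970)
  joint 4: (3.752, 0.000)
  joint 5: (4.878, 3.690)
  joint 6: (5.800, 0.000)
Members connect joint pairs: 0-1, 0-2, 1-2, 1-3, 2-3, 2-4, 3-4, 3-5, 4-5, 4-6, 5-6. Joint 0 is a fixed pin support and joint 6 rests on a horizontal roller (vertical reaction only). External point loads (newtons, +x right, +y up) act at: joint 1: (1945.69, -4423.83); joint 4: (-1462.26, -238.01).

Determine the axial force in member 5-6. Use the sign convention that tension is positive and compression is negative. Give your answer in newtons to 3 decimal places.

-2195.381

N=7 nodes, M=11 members, R=3 reactions → 2N=14, M+R=14
member 0 (0-1): L=3.8551, (cx,cy)=(0.2456,0.9694)
member 1 (0-2): L=2.0380, (cx,cy)=(1.0000,0.0000)
member 2 (1-2): L=3.8930, (cx,cy)=(0.2802,-0.9599)
member 3 (1-3): L=1.8448, (cx,cy)=(0.9920,0.1263)
member 4 (2-3): L=4.0382, (cx,cy)=(0.1830,0.9831)
member 5 (2-4): L=1.7140, (cx,cy)=(1.0000,0.0000)
member 6 (3-4): L=4.0880, (cx,cy)=(0.2385,-0.9711)
member 7 (3-5): L=2.1196, (cx,cy)=(0.9912,-0.1321)
member 8 (4-5): L=3.8580, (cx,cy)=(0.2919,0.9565)
member 9 (4-6): L=2.0480, (cx,cy)=(1.0000,0.0000)
member 10 (5-6): L=3.8034, (cx,cy)=(0.2424,-0.9702)
solve A·x = −loads:
  F[0-1] = -2611.9719 N (compression)
  F[0-2] = +1125.0534 N (tension)
  F[1-2] = -2231.1089 N (compression)
  F[1-3] = -1977.8922 N (compression)
  F[2-3] = +2178.4934 N (tension)
  F[2-4] = +101.1229 N (tension)
  F[3-4] = -1792.2268 N (compression)
  F[3-5] = -1145.9719 N (compression)
  F[4-5] = +2068.5813 N (tension)
  F[4-6] = +532.1866 N (tension)
  F[5-6] = -2195.3814 N (compression)
  Rx@0 = -483.4300 N
  Ry@0 = +2531.9393 N
  Ry@6 = +2129.9007 N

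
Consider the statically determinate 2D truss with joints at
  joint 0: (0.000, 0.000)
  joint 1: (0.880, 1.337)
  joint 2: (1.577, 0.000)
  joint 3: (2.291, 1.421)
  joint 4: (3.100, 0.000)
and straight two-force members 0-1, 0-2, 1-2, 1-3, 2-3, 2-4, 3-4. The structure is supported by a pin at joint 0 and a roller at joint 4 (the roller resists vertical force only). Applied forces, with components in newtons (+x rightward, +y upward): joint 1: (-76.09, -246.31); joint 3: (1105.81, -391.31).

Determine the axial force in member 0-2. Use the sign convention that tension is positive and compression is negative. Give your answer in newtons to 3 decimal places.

901.002

N=5 nodes, M=7 members, R=3 reactions → 2N=10, M+R=10
member 0 (0-1): L=1.6006, (cx,cy)=(0.5498,0.8353)
member 1 (0-2): L=1.5770, (cx,cy)=(1.0000,0.0000)
member 2 (1-2): L=1.5078, (cx,cy)=(0.4623,-0.8867)
member 3 (1-3): L=1.4135, (cx,cy)=(0.9982,0.0594)
member 4 (2-3): L=1.5903, (cx,cy)=(0.4490,0.8935)
member 5 (2-4): L=1.5230, (cx,cy)=(1.0000,0.0000)
member 6 (3-4): L=1.6352, (cx,cy)=(0.4948,-0.8690)
solve A·x = −loads:
  F[0-1] = +234.1221 N (tension)
  F[0-2] = +901.0023 N (tension)
  F[1-2] = -469.9770 N (compression)
  F[1-3] = +422.8118 N (tension)
  F[2-3] = +466.3969 N (tension)
  F[2-4] = +474.3456 N (tension)
  F[3-4] = -958.7481 N (compression)
  Rx@0 = -1029.7200 N
  Ry@0 = -195.5631 N
  Ry@4 = +833.1831 N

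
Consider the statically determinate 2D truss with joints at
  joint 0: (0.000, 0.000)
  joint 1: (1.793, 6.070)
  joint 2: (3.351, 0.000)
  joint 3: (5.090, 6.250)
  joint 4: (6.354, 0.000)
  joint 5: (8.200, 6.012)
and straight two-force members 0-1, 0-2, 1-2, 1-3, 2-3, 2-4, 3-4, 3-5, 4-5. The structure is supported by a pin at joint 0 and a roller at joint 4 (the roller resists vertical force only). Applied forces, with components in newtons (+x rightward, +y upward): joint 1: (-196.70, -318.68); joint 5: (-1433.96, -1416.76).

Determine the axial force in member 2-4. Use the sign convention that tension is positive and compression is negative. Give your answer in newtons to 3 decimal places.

-684.027

N=6 nodes, M=9 members, R=3 reactions → 2N=12, M+R=12
member 0 (0-1): L=6.3293, (cx,cy)=(0.2833,0.9590)
member 1 (0-2): L=3.3510, (cx,cy)=(1.0000,0.0000)
member 2 (1-2): L=6.2668, (cx,cy)=(0.2486,-0.9686)
member 3 (1-3): L=3.3019, (cx,cy)=(0.9985,0.0545)
member 4 (2-3): L=6.4874, (cx,cy)=(0.2681,0.9634)
member 5 (2-4): L=3.0030, (cx,cy)=(1.0000,0.0000)
member 6 (3-4): L=6.3765, (cx,cy)=(0.1982,-0.9802)
member 7 (3-5): L=3.1191, (cx,cy)=(0.9971,-0.0763)
member 8 (4-5): L=6.2890, (cx,cy)=(0.2935,0.9560)
solve A·x = −loads:
  F[0-1] = -1420.0047 N (compression)
  F[0-2] = -1228.3916 N (compression)
  F[1-2] = +1050.6586 N (tension)
  F[1-3] = -467.4714 N (compression)
  F[2-3] = -1056.3294 N (compression)
  F[2-4] = -684.0270 N (compression)
  F[3-4] = +1140.4772 N (tension)
  F[3-5] = -978.8599 N (compression)
  F[4-5] = -1560.1757 N (compression)
  Rx@0 = +1630.6600 N
  Ry@0 = +1361.8346 N
  Ry@4 = +373.6054 N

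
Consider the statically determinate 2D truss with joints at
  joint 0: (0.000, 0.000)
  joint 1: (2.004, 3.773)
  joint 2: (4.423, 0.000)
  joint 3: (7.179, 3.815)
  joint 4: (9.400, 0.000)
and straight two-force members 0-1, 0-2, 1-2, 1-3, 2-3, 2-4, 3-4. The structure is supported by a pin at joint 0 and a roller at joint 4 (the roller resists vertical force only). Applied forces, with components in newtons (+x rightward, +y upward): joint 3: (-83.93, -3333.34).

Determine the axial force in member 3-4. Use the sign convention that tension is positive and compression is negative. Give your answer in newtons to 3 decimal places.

N=5 nodes, M=7 members, R=3 reactions → 2N=10, M+R=10
member 0 (0-1): L=4.2722, (cx,cy)=(0.4691,0.8832)
member 1 (0-2): L=4.4230, (cx,cy)=(1.0000,0.0000)
member 2 (1-2): L=4.4819, (cx,cy)=(0.5397,-0.8418)
member 3 (1-3): L=5.1752, (cx,cy)=(1.0000,0.0081)
member 4 (2-3): L=4.7064, (cx,cy)=(0.5856,0.8106)
member 5 (2-4): L=4.9770, (cx,cy)=(1.0000,0.0000)
member 6 (3-4): L=4.4144, (cx,cy)=(0.5031,-0.8642)
solve A·x = −loads:
  F[0-1] = -930.3613 N (compression)
  F[0-2] = +352.4848 N (tension)
  F[1-2] = +966.7856 N (tension)
  F[1-3] = -958.2506 N (compression)
  F[2-3] = -1004.0341 N (compression)
  F[2-4] = +1462.2428 N (tension)
  F[3-4] = -2906.3248 N (compression)
  Rx@0 = +83.9300 N
  Ry@0 = +821.6533 N
  Ry@4 = +2511.6867 N

-2906.325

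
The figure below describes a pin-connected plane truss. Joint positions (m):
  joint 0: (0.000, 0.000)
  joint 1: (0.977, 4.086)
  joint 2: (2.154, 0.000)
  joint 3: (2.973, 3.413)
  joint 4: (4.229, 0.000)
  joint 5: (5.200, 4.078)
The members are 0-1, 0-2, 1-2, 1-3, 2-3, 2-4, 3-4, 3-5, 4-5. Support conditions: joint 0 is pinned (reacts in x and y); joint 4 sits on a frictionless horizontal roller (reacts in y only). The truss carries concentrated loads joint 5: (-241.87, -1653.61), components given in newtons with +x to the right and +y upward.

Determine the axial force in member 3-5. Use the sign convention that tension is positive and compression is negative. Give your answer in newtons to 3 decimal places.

N=6 nodes, M=9 members, R=3 reactions → 2N=12, M+R=12
member 0 (0-1): L=4.2012, (cx,cy)=(0.2326,0.9726)
member 1 (0-2): L=2.1540, (cx,cy)=(1.0000,0.0000)
member 2 (1-2): L=4.2521, (cx,cy)=(0.2768,-0.9609)
member 3 (1-3): L=2.1064, (cx,cy)=(0.9476,-0.3195)
member 4 (2-3): L=3.5099, (cx,cy)=(0.2333,0.9724)
member 5 (2-4): L=2.0750, (cx,cy)=(1.0000,0.0000)
member 6 (3-4): L=3.6368, (cx,cy)=(0.3454,-0.9385)
member 7 (3-5): L=2.3242, (cx,cy)=(0.9582,0.2861)
member 8 (4-5): L=4.1920, (cx,cy)=(0.2316,0.9728)
solve A·x = −loads:
  F[0-1] = +150.5716 N (tension)
  F[0-2] = -276.8860 N (compression)
  F[1-2] = -182.4004 N (compression)
  F[1-3] = +90.2342 N (tension)
  F[2-3] = +180.2492 N (tension)
  F[2-4] = -369.4342 N (compression)
  F[3-4] = -104.0246 N (compression)
  F[3-5] = +170.6236 N (tension)
  F[4-5] = -1750.0237 N (compression)
  Rx@0 = +241.8700 N
  Ry@0 = -146.4435 N
  Ry@4 = +1800.0535 N

170.624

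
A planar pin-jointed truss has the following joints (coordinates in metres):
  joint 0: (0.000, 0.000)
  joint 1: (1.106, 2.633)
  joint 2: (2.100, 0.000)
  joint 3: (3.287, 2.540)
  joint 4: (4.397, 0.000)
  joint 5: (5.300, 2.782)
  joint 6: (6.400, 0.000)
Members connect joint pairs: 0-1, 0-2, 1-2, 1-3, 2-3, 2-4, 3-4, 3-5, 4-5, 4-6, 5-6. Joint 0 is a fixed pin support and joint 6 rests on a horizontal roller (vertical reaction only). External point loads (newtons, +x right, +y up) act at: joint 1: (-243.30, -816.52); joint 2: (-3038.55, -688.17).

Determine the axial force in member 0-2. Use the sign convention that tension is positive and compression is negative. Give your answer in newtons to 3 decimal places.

N=7 nodes, M=11 members, R=3 reactions → 2N=14, M+R=14
member 0 (0-1): L=2.8559, (cx,cy)=(0.3873,0.9220)
member 1 (0-2): L=2.1000, (cx,cy)=(1.0000,0.0000)
member 2 (1-2): L=2.8144, (cx,cy)=(0.3532,-0.9356)
member 3 (1-3): L=2.1830, (cx,cy)=(0.9991,-0.0426)
member 4 (2-3): L=2.8037, (cx,cy)=(0.4234,0.9060)
member 5 (2-4): L=2.2970, (cx,cy)=(1.0000,0.0000)
member 6 (3-4): L=2.7719, (cx,cy)=(0.4004,-0.9163)
member 7 (3-5): L=2.0275, (cx,cy)=(0.9929,0.1194)
member 8 (4-5): L=2.9249, (cx,cy)=(0.3087,0.9511)
member 9 (4-6): L=2.0030, (cx,cy)=(1.0000,0.0000)
member 10 (5-6): L=2.9916, (cx,cy)=(0.3677,-0.9299)
solve A·x = −loads:
  F[0-1] = -1342.6486 N (compression)
  F[0-2] = -2761.8769 N (compression)
  F[1-2] = +470.5655 N (tension)
  F[1-3] = -443.2729 N (compression)
  F[2-3] = +273.6681 N (tension)
  F[2-4] = +327.0066 N (tension)
  F[3-4] = -317.4074 N (compression)
  F[3-5] = -201.3432 N (compression)
  F[4-5] = +305.7854 N (tension)
  F[4-6] = +105.4986 N (tension)
  F[5-6] = -286.9154 N (compression)
  Rx@0 = +3281.8500 N
  Ry@0 = +1237.8745 N
  Ry@6 = +266.8155 N

-2761.877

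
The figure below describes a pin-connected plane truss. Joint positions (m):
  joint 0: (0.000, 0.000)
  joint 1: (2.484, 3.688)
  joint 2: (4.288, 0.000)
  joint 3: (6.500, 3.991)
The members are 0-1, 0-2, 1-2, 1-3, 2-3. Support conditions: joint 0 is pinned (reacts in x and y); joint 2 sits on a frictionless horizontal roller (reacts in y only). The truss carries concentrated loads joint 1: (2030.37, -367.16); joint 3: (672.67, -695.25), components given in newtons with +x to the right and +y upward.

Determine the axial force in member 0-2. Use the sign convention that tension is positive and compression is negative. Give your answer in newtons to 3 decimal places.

N=4 nodes, M=5 members, R=3 reactions → 2N=8, M+R=8
member 0 (0-1): L=4.4465, (cx,cy)=(0.5586,0.8294)
member 1 (0-2): L=4.2880, (cx,cy)=(1.0000,0.0000)
member 2 (1-2): L=4.1056, (cx,cy)=(0.4394,-0.8983)
member 3 (1-3): L=4.0274, (cx,cy)=(0.9972,0.0752)
member 4 (2-3): L=4.5630, (cx,cy)=(0.4848,0.8746)
solve A·x = −loads:
  F[0-1] = +3106.4577 N (tension)
  F[0-2] = +967.6538 N (tension)
  F[1-2] = -3184.2518 N (compression)
  F[1-3] = +1107.3221 N (tension)
  F[2-3] = -890.1448 N (compression)
  Rx@0 = -2703.0400 N
  Ry@0 = -2576.5315 N
  Ry@2 = +3638.9415 N

967.654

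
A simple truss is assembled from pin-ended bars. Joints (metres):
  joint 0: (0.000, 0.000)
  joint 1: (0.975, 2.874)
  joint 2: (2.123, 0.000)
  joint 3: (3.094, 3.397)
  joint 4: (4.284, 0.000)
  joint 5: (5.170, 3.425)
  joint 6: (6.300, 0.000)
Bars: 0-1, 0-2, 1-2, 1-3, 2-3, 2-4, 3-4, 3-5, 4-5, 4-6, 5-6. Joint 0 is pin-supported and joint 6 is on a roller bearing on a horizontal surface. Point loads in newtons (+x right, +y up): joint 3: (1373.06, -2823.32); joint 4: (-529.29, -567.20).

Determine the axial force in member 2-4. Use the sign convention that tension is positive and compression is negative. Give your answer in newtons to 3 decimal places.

1643.362

N=7 nodes, M=11 members, R=3 reactions → 2N=14, M+R=14
member 0 (0-1): L=3.0349, (cx,cy)=(0.3213,0.9470)
member 1 (0-2): L=2.1230, (cx,cy)=(1.0000,0.0000)
member 2 (1-2): L=3.0948, (cx,cy)=(0.3709,-0.9287)
member 3 (1-3): L=2.1826, (cx,cy)=(0.9709,0.2396)
member 4 (2-3): L=3.5331, (cx,cy)=(0.2748,0.9615)
member 5 (2-4): L=2.1610, (cx,cy)=(1.0000,0.0000)
member 6 (3-4): L=3.5994, (cx,cy)=(0.3306,-0.9438)
member 7 (3-5): L=2.0762, (cx,cy)=(0.9999,0.0135)
member 8 (4-5): L=3.5377, (cx,cy)=(0.2504,0.9681)
member 9 (4-6): L=2.0160, (cx,cy)=(1.0000,0.0000)
member 10 (5-6): L=3.6066, (cx,cy)=(0.3133,-0.9496)
solve A·x = −loads:
  F[0-1] = -927.0404 N (compression)
  F[0-2] = +1141.5954 N (tension)
  F[1-2] = +788.4556 N (tension)
  F[1-3] = -608.0129 N (compression)
  F[2-3] = -761.5281 N (compression)
  F[2-4] = +1643.3623 N (tension)
  F[3-4] = -2082.5469 N (compression)
  F[3-5] = -1484.2758 N (compression)
  F[4-5] = +2616.0079 N (tension)
  F[4-6] = +828.9820 N (tension)
  F[5-6] = -2645.8426 N (compression)
  Rx@0 = -843.7700 N
  Ry@0 = +877.8975 N
  Ry@6 = +2512.6225 N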